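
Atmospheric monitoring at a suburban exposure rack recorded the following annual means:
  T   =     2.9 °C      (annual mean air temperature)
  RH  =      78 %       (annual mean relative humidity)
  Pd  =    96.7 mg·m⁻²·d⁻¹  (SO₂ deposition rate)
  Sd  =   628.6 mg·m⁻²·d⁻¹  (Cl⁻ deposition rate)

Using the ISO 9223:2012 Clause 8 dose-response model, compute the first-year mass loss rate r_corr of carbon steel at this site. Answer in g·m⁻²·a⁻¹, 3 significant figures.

r_corr = 886 g·m⁻²·a⁻¹

carbon steel: T≤10 °C ⇒ hinge +0.150·(2.9−10) = -1.0650
  SO₂ term: 1.77·96.7^0.52·exp(0.02·78-1.0650) = 31.29
  Cl⁻ term: 0.102·628.6^0.62·exp(0.033·78+0.04·2.9) = 81.63
  r_corr = 31.29 + 81.63 = 112.9 μm/a
Convert to mass loss: 112.9 μm/a × 7.85 g/cm³ = 886.4 g·m⁻²·a⁻¹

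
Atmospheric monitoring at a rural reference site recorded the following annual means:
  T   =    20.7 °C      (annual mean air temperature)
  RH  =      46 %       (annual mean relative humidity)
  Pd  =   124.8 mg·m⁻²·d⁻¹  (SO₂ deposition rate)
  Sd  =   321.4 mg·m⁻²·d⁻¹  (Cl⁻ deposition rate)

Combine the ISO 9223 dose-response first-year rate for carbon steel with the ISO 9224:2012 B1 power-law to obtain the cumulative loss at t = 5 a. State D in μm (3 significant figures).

D(5) = 160 μm

carbon steel: f(T) = -0.054·(T−10) [T>10 °C] = -0.5778
  SO₂ term: 1.77·124.8^0.52·exp(0.02·46-0.5778) = 30.66
  Sd branch = 0.102·Sd^0.62·e^(0.033·RH+0.04·T) = 38.18 μm/a
  sum: 30.66 + 38.18 → r_corr = 68.84 μm/a
Long-term exponent b (ISO 9224 Table 2, B1) = 0.523
  D(5) = 68.84 × 5^0.523 = 68.84 × 2.32 = 159.7 μm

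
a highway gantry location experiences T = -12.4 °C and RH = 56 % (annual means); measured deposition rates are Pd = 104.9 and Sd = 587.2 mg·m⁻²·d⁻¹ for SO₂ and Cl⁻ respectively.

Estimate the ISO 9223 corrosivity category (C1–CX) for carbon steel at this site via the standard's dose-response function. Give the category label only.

carbon steel: f(T) = +0.150·(T−10) [T≤10 °C] = -3.3600
  Pd branch = 1.77·Pd^0.52·e^(0.02·RH+f) = 2.118 μm/a
  Sd branch = 0.102·Sd^0.62·e^(0.033·RH+0.04·T) = 20.53 μm/a
  sum: 2.118 + 20.53 → r_corr = 22.65 μm/a
ISO 9223 Table 2 (carbon steel): 1.3 < 22.6 ≤ 25 μm/a ⇒ C2

C2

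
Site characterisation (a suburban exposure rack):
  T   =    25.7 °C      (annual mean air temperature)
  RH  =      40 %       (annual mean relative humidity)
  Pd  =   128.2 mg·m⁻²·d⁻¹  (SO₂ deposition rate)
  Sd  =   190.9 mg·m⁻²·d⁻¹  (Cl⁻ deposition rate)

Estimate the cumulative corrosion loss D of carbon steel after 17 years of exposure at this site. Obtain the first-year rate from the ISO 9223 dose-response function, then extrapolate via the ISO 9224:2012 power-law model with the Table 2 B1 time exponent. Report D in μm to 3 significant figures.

carbon steel: f(T) = -0.054·(T−10) [T>10 °C] = -0.8478
  sulphur-dioxide contribution → 21.05 μm/a
  chloride contribution → 27.7 μm/a
  ⇒ r_corr(carbon steel) = 48.75 μm/a
Long-term exponent b (ISO 9224 Table 2, B1) = 0.523
  D(17) = 48.75 × 17^0.523 = 48.75 × 4.401 = 214.5 μm

D(17) = 215 μm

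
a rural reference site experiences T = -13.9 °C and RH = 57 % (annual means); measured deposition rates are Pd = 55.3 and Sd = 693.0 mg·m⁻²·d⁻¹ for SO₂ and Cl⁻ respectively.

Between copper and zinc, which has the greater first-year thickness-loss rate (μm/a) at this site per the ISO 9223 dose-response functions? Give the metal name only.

zinc

copper: temperature factor f = +0.126·(-23.9) = -3.0114
  Pd branch = 0.0053·Pd^0.26·e^(0.059·RH+f) = 0.02138 μm/a
  Sd branch = 0.01025·Sd^0.27·e^(0.036·RH+0.049·T) = 0.2361 μm/a
  sum: 0.02138 + 0.2361 → r_corr = 0.2575 μm/a
zinc: f(T) = +0.038·(T−10) [T≤10 °C] = -0.9082
  Pd branch = 0.0129·Pd^0.44·e^(0.046·RH+f) = 0.4185 μm/a
  Cl⁻ term: 0.0175·693.0^0.57·exp(0.008·57+0.085·-13.9) = 0.3525
  r_corr = 0.4185 + 0.3525 = 0.771 μm/a
Ordering by μm/a: zinc (0.771) > copper (0.257)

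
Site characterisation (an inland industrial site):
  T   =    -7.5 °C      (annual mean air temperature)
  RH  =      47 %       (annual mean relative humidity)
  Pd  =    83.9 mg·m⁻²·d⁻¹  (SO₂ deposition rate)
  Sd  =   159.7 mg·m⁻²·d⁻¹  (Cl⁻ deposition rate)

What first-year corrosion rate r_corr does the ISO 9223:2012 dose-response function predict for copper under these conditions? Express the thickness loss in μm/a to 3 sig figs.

r_corr = 0.181 μm/a

copper: T≤10 °C ⇒ hinge +0.126·(-7.5−10) = -2.2050
  Pd branch = 0.0053·Pd^0.26·e^(0.059·RH+f) = 0.02959 μm/a
  Cl⁻ term: 0.01025·159.7^0.27·exp(0.036·47+0.049·-7.5) = 0.1516
  r_corr = 0.02959 + 0.1516 = 0.1812 μm/a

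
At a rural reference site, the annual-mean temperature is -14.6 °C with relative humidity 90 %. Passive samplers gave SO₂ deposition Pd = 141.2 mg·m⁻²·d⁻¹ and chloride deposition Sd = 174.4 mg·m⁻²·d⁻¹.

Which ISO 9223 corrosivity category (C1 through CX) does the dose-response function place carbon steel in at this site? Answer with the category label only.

C3

carbon steel: f(T) = +0.150·(T−10) [T≤10 °C] = -3.6900
  Pd branch = 1.77·Pd^0.52·e^(0.02·RH+f) = 3.508 μm/a
  Cl⁻ term: 0.102·174.4^0.62·exp(0.033·90+0.04·-14.6) = 27.2
  r_corr = 3.508 + 27.2 = 30.71 μm/a
Category bounds: 25…50 μm/a bracket r_corr ⇒ C3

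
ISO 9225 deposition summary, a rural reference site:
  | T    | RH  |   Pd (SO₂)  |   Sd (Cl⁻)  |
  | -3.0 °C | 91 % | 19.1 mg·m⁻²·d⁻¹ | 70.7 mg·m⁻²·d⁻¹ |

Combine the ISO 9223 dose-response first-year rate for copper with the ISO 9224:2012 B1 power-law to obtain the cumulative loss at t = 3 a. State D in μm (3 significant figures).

D(3) = 2.53 μm

copper: T≤10 °C ⇒ hinge +0.126·(-3.0−10) = -1.6380
  sulphur-dioxide contribution → 0.4761 μm/a
  chloride contribution → 0.7396 μm/a
  ⇒ r_corr(copper) = 1.216 μm/a
ISO 9224: D(t) = r_corr · t^b with b = 0.667 (copper, B1)
  D(3) = 1.216 × 3^0.667 = 1.216 × 2.081 = 2.53 μm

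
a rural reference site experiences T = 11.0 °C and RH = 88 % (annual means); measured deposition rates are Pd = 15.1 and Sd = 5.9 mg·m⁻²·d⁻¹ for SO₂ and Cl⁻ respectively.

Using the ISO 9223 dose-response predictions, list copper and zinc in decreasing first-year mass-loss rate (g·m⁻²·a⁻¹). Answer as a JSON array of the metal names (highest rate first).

["copper", "zinc"]

copper: temperature factor f = -0.080·(1.0) = -0.0800
  SO₂ term: 0.0053·15.1^0.26·exp(0.059·88-0.0800) = 1.782
  Cl⁻ term: 0.01025·5.9^0.27·exp(0.036·88+0.049·11.0) = 0.6742
  sum: 1.782 + 0.6742 → r_corr = 2.456 μm/a
  mass loss = 2.456 μm/a × 8.96 g/cm³ = 22.01 g·m⁻²·a⁻¹
zinc: f(T) = -0.071·(T−10) [T>10 °C] = -0.0710
  Pd branch = 0.0129·Pd^0.44·e^(0.046·RH+f) = 2.273 μm/a
  Sd branch = 0.0175·Sd^0.57·e^(0.008·RH+0.085·T) = 0.2479 μm/a
  sum: 2.273 + 0.2479 → r_corr = 2.521 μm/a
  mass loss = 2.521 μm/a × 7.14 g/cm³ = 18 g·m⁻²·a⁻¹
Ordering by g·m⁻²·a⁻¹: copper (22) > zinc (18)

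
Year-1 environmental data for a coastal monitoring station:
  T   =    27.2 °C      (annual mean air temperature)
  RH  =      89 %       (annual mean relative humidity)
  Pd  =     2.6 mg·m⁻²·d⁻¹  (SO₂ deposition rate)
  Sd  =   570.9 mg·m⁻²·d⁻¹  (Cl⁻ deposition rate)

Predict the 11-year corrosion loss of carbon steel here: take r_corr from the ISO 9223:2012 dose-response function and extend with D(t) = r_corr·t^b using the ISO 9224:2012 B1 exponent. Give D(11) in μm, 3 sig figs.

carbon steel: temperature factor f = -0.054·(17.2) = -0.9288
  SO₂ term: 1.77·2.6^0.52·exp(0.02·89-0.9288) = 6.814
  Cl⁻ term: 0.102·570.9^0.62·exp(0.033·89+0.04·27.2) = 292.2
  sum: 6.814 + 292.2 → r_corr = 299 μm/a
ISO 9224: D(t) = r_corr · t^b with b = 0.523 (carbon steel, B1)
  D(11) = 299 × 11^0.523 = 299 × 3.505 = 1048 μm

D(11) = 1.05e+03 μm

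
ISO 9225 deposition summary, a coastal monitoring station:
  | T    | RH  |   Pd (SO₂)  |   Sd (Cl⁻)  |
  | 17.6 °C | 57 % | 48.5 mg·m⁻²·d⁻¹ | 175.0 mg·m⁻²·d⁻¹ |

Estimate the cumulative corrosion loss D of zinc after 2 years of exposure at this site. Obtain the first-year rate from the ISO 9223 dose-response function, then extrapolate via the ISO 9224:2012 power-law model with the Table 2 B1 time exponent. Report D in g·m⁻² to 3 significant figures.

D(2) = 36.5 g·m⁻²

zinc: temperature factor f = -0.071·(7.6) = -0.5396
  SO₂ term: 0.0129·48.5^0.44·exp(0.046·57-0.5396) = 0.5711
  Cl⁻ term: 0.0175·175.0^0.57·exp(0.008·57+0.085·17.6) = 2.341
  sum: 0.5711 + 2.341 → r_corr = 2.912 μm/a
Power-law: D(2) = r_corr · 2^0.813
  D(2) = 2.912 × 2^0.813 = 2.912 × 1.757 = 5.115 μm
  Mass loss = 5.115 μm × 7.14 g/cm³ = 36.52 g·m⁻²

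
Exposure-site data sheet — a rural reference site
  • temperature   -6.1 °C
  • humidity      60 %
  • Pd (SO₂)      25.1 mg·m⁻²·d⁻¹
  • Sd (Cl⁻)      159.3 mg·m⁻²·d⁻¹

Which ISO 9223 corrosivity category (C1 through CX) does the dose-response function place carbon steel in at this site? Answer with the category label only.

carbon steel: f(T) = +0.150·(T−10) [T≤10 °C] = -2.4150
  SO₂ term: 1.77·25.1^0.52·exp(0.02·60-2.4150) = 2.806
  Sd branch = 0.102·Sd^0.62·e^(0.033·RH+0.04·T) = 13.42 μm/a
  sum: 2.806 + 13.42 → r_corr = 16.23 μm/a
Category bounds: 1.3…25 μm/a bracket r_corr ⇒ C2

C2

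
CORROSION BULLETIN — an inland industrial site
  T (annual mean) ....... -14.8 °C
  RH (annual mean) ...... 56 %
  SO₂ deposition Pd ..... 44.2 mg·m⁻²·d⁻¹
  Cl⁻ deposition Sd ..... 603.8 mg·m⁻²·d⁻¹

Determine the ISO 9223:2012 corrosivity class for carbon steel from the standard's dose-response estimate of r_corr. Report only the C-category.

carbon steel: T≤10 °C ⇒ hinge +0.150·(-14.8−10) = -3.7200
  Pd branch = 1.77·Pd^0.52·e^(0.02·RH+f) = 0.9428 μm/a
  Sd branch = 0.102·Sd^0.62·e^(0.033·RH+0.04·T) = 18.98 μm/a
  sum: 0.9428 + 18.98 → r_corr = 19.92 μm/a
ISO 9223 Table 2 (carbon steel): 1.3 < 19.9 ≤ 25 μm/a ⇒ C2

C2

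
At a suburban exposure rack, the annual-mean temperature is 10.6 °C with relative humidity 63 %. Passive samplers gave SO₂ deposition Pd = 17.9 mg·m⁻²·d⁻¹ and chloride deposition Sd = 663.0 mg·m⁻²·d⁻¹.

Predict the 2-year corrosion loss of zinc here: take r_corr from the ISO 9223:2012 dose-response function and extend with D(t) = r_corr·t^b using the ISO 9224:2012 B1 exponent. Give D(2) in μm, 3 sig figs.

zinc: temperature factor f = -0.071·(0.6) = -0.0426
  SO₂ term: 0.0129·17.9^0.44·exp(0.046·63-0.0426) = 0.7979
  Cl⁻ term: 0.0175·663.0^0.57·exp(0.008·63+0.085·10.6) = 2.894
  sum: 0.7979 + 2.894 → r_corr = 3.692 μm/a
ISO 9224: D(t) = r_corr · t^b with b = 0.813 (zinc, B1)
  D(2) = 3.692 × 2^0.813 = 3.692 × 1.757 = 6.486 μm

D(2) = 6.49 μm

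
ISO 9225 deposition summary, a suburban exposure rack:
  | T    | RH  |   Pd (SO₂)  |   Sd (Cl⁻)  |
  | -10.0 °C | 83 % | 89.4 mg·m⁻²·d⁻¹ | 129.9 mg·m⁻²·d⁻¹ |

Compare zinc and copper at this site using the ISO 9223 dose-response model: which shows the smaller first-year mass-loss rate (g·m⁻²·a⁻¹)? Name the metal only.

copper

zinc: T≤10 °C ⇒ hinge +0.038·(-10.0−10) = -0.7600
  Pd branch = 0.0129·Pd^0.44·e^(0.046·RH+f) = 1.983 μm/a
  Cl⁻ term: 0.0175·129.9^0.57·exp(0.008·83+0.085·-10.0) = 0.2328
  r_corr = 1.983 + 0.2328 = 2.215 μm/a
  mass loss = 2.215 μm/a × 7.14 g/cm³ = 15.82 g·m⁻²·a⁻¹
copper: T≤10 °C ⇒ hinge +0.126·(-10.0−10) = -2.5200
  Pd branch = 0.0053·Pd^0.26·e^(0.059·RH+f) = 0.1836 μm/a
  Cl⁻ term: 0.01025·129.9^0.27·exp(0.036·83+0.049·-10.0) = 0.4637
  r_corr = 0.1836 + 0.4637 = 0.6474 μm/a
  mass loss = 0.6474 μm/a × 8.96 g/cm³ = 5.8 g·m⁻²·a⁻¹
Ordering by g·m⁻²·a⁻¹: zinc (15.8) > copper (5.8)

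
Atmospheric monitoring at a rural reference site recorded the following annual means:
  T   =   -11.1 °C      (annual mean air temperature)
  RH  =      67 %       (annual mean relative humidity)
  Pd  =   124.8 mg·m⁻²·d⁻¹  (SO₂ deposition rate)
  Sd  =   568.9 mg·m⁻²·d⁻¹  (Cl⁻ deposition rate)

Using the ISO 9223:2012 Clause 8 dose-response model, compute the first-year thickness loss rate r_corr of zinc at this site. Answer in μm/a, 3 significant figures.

r_corr = 1.49 μm/a

zinc: temperature factor f = +0.038·(-21.1) = -0.8018
  SO₂ term: 0.0129·124.8^0.44·exp(0.046·67-0.8018) = 1.055
  Cl⁻ term: 0.0175·568.9^0.57·exp(0.008·67+0.085·-11.1) = 0.4329
  r_corr = 1.055 + 0.4329 = 1.488 μm/a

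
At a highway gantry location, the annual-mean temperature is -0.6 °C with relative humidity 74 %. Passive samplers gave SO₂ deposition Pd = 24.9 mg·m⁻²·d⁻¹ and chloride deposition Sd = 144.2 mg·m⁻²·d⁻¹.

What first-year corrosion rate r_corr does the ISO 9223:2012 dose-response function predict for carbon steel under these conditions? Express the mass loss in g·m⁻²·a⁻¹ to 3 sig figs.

r_corr = 262 g·m⁻²·a⁻¹

carbon steel: T≤10 °C ⇒ hinge +0.150·(-0.6−10) = -1.5900
  SO₂ term: 1.77·24.9^0.52·exp(0.02·74-1.5900) = 8.438
  Sd branch = 0.102·Sd^0.62·e^(0.033·RH+0.04·T) = 24.96 μm/a
  sum: 8.438 + 24.96 → r_corr = 33.4 μm/a
Convert to mass loss: 33.4 μm/a × 7.85 g/cm³ = 262.2 g·m⁻²·a⁻¹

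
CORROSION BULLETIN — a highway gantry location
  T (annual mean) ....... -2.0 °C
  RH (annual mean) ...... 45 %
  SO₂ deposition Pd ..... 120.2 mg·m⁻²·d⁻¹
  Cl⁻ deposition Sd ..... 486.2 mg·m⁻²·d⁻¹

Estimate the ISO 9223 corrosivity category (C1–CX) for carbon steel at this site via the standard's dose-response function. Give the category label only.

C3

carbon steel: temperature factor f = +0.150·(-12.0) = -1.8000
  Pd branch = 1.77·Pd^0.52·e^(0.02·RH+f) = 8.683 μm/a
  Sd branch = 0.102·Sd^0.62·e^(0.033·RH+0.04·T) = 19.26 μm/a
  sum: 8.683 + 19.26 → r_corr = 27.94 μm/a
Category bounds: 25…50 μm/a bracket r_corr ⇒ C3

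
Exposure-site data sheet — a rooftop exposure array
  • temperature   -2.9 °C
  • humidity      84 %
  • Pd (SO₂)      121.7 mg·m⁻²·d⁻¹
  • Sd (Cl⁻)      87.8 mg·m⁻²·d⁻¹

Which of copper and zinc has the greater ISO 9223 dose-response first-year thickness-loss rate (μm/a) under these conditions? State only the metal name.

copper: f(T) = +0.126·(T−10) [T≤10 °C] = -1.6254
  sulphur-dioxide contribution → 0.5163 μm/a
  chloride contribution → 0.6124 μm/a
  ⇒ r_corr(copper) = 1.129 μm/a
zinc: f(T) = +0.038·(T−10) [T≤10 °C] = -0.4902
  sulphur-dioxide contribution → 3.114 μm/a
  chloride contribution → 0.3433 μm/a
  total first-year rate 3.457 μm/a
Ordering by μm/a: zinc (3.46) > copper (1.13)

zinc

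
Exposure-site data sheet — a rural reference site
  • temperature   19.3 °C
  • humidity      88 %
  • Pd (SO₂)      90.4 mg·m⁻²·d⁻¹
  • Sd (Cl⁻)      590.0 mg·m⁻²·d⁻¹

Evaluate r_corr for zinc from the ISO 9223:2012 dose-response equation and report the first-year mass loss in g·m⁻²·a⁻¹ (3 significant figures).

r_corr = 69.2 g·m⁻²·a⁻¹

zinc: temperature factor f = -0.071·(9.3) = -0.6603
  Pd branch = 0.0129·Pd^0.44·e^(0.046·RH+f) = 2.771 μm/a
  Cl⁻ term: 0.0175·590.0^0.57·exp(0.008·88+0.085·19.3) = 6.928
  r_corr = 2.771 + 6.928 = 9.699 μm/a
Convert to mass loss: 9.699 μm/a × 7.14 g/cm³ = 69.25 g·m⁻²·a⁻¹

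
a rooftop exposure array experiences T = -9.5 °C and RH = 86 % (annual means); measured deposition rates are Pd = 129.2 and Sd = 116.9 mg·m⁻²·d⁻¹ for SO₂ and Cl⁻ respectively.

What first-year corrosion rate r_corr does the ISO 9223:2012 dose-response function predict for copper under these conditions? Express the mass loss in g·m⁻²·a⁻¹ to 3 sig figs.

copper: temperature factor f = +0.126·(-19.5) = -2.4570
  sulphur-dioxide contribution → 0.2569 μm/a
  chloride contribution → 0.5146 μm/a
  total first-year rate 0.7715 μm/a
Convert to mass loss: 0.7715 μm/a × 8.96 g/cm³ = 6.912 g·m⁻²·a⁻¹

r_corr = 6.91 g·m⁻²·a⁻¹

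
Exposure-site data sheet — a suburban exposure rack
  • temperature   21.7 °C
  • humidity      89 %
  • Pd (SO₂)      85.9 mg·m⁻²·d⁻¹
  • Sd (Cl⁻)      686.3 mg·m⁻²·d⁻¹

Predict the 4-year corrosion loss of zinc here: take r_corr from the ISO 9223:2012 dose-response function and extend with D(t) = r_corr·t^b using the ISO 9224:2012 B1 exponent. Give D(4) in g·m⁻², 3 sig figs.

zinc: f(T) = -0.071·(T−10) [T>10 °C] = -0.8307
  Pd branch = 0.0129·Pd^0.44·e^(0.046·RH+f) = 2.392 μm/a
  Cl⁻ term: 0.0175·686.3^0.57·exp(0.008·89+0.085·21.7) = 9.335
  sum: 2.392 + 9.335 → r_corr = 11.73 μm/a
Power-law: D(4) = r_corr · 4^0.813
  D(4) = 11.73 × 4^0.813 = 11.73 × 3.087 = 36.2 μm
  Mass loss = 36.2 μm × 7.14 g/cm³ = 258.4 g·m⁻²

D(4) = 258 g·m⁻²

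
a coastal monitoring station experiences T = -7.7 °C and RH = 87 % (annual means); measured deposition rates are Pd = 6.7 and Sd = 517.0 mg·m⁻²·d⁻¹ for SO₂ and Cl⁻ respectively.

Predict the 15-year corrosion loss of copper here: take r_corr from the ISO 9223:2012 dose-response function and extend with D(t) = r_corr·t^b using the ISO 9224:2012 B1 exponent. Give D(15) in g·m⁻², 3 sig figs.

D(15) = 56.1 g·m⁻²

copper: T≤10 °C ⇒ hinge +0.126·(-7.7−10) = -2.2302
  Pd branch = 0.0053·Pd^0.26·e^(0.059·RH+f) = 0.1584 μm/a
  Cl⁻ term: 0.01025·517.0^0.27·exp(0.036·87+0.049·-7.7) = 0.8704
  r_corr = 0.1584 + 0.8704 = 1.029 μm/a
ISO 9224: D(t) = r_corr · t^b with b = 0.667 (copper, B1)
  D(15) = 1.029 × 15^0.667 = 1.029 × 6.088 = 6.263 μm
  Mass loss = 6.263 μm × 8.96 g/cm³ = 56.12 g·m⁻²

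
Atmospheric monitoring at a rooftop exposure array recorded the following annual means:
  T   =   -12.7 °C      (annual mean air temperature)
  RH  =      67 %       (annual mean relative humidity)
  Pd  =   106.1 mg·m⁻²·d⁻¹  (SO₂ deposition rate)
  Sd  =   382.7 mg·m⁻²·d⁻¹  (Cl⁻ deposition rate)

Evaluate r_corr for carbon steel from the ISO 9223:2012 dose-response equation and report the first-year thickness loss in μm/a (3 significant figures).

r_corr = 24.9 μm/a

carbon steel: T≤10 °C ⇒ hinge +0.150·(-12.7−10) = -3.4050
  sulphur-dioxide contribution → 2.538 μm/a
  chloride contribution → 22.37 μm/a
  total first-year rate 24.9 μm/a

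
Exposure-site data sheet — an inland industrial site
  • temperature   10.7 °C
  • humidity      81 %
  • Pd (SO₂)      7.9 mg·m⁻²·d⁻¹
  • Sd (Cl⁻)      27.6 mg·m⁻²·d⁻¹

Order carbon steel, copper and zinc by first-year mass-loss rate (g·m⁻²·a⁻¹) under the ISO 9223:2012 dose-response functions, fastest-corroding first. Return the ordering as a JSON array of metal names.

carbon steel: f(T) = -0.054·(T−10) [T>10 °C] = -0.0378
  SO₂ term: 1.77·7.9^0.52·exp(0.02·81-0.0378) = 25.23
  Sd branch = 0.102·Sd^0.62·e^(0.033·RH+0.04·T) = 17.73 μm/a
  r_corr = 25.23 + 17.73 = 42.96 μm/a
  mass loss = 42.96 μm/a × 7.85 g/cm³ = 337.2 g·m⁻²·a⁻¹
copper: f(T) = -0.080·(T−10) [T>10 °C] = -0.0560
  SO₂ term: 0.0053·7.9^0.26·exp(0.059·81-0.0560) = 1.021
  Cl⁻ term: 0.01025·27.6^0.27·exp(0.036·81+0.049·10.7) = 0.7832
  sum: 1.021 + 0.7832 → r_corr = 1.804 μm/a
  mass loss = 1.804 μm/a × 8.96 g/cm³ = 16.16 g·m⁻²·a⁻¹
zinc: T>10 °C ⇒ hinge -0.071·(10.7−10) = -0.0497
  Pd branch = 0.0129·Pd^0.44·e^(0.046·RH+f) = 1.265 μm/a
  Cl⁻ term: 0.0175·27.6^0.57·exp(0.008·81+0.085·10.7) = 0.5505
  sum: 1.265 + 0.5505 → r_corr = 1.816 μm/a
  mass loss = 1.816 μm/a × 7.14 g/cm³ = 12.96 g·m⁻²·a⁻¹
Ordering by g·m⁻²·a⁻¹: carbon steel (337) > copper (16.2) > zinc (13)

["carbon steel", "copper", "zinc"]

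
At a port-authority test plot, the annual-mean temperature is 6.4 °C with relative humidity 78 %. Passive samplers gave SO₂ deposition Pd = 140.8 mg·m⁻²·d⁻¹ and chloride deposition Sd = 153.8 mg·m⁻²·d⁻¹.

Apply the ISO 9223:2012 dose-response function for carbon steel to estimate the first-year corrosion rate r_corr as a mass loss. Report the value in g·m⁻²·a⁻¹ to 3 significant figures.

carbon steel: f(T) = +0.150·(T−10) [T≤10 °C] = -0.5400
  SO₂ term: 1.77·140.8^0.52·exp(0.02·78-0.5400) = 64.3
  Sd branch = 0.102·Sd^0.62·e^(0.033·RH+0.04·T) = 39.23 μm/a
  sum: 64.3 + 39.23 → r_corr = 103.5 μm/a
Convert to mass loss: 103.5 μm/a × 7.85 g/cm³ = 812.7 g·m⁻²·a⁻¹

r_corr = 813 g·m⁻²·a⁻¹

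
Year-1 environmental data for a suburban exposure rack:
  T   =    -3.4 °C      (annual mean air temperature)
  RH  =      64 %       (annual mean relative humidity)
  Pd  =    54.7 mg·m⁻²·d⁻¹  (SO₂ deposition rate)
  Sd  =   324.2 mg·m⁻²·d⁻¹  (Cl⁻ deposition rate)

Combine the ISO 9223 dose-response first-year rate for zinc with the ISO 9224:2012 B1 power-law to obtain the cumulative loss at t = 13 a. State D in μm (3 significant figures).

zinc: T≤10 °C ⇒ hinge +0.038·(-3.4−10) = -0.5092
  Pd branch = 0.0129·Pd^0.44·e^(0.046·RH+f) = 0.8565 μm/a
  Sd branch = 0.0175·Sd^0.57·e^(0.008·RH+0.085·T) = 0.5903 μm/a
  r_corr = 0.8565 + 0.5903 = 1.447 μm/a
ISO 9224: D(t) = r_corr · t^b with b = 0.813 (zinc, B1)
  D(13) = 1.447 × 13^0.813 = 1.447 × 8.047 = 11.64 μm

D(13) = 11.6 μm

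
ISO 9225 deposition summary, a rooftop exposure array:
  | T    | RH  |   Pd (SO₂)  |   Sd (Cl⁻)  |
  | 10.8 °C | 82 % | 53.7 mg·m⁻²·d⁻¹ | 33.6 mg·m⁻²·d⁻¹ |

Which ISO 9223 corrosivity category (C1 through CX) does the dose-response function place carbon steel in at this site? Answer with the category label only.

carbon steel: f(T) = -0.054·(T−10) [T>10 °C] = -0.0432
  SO₂ term: 1.77·53.7^0.52·exp(0.02·82-0.0432) = 69.35
  Sd branch = 0.102·Sd^0.62·e^(0.033·RH+0.04·T) = 20.78 μm/a
  r_corr = 69.35 + 20.78 = 90.13 μm/a
90.1 μm/a falls in (80, 200] for carbon steel → category C5

C5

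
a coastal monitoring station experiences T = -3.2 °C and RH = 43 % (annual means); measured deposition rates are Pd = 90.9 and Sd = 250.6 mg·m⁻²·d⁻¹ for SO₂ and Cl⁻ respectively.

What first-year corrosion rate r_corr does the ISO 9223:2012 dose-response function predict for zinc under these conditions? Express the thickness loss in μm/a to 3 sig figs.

r_corr = 0.849 μm/a

zinc: f(T) = +0.038·(T−10) [T≤10 °C] = -0.5016
  sulphur-dioxide contribution → 0.4107 μm/a
  chloride contribution → 0.4383 μm/a
  total first-year rate 0.849 μm/a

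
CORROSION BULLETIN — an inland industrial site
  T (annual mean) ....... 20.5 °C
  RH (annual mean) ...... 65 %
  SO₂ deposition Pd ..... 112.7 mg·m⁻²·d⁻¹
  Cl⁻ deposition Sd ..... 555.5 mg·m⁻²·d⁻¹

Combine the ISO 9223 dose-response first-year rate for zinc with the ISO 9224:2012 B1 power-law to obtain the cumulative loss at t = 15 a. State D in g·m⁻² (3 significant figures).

zinc: f(T) = -0.071·(T−10) [T>10 °C] = -0.7455
  SO₂ term: 0.0129·112.7^0.44·exp(0.046·65-0.7455) = 0.9732
  Sd branch = 0.0175·Sd^0.57·e^(0.008·RH+0.085·T) = 6.167 μm/a
  sum: 0.9732 + 6.167 → r_corr = 7.141 μm/a
Long-term exponent b (ISO 9224 Table 2, B1) = 0.813
  D(15) = 7.141 × 15^0.813 = 7.141 × 9.04 = 64.55 μm
  Mass loss = 64.55 μm × 7.14 g/cm³ = 460.9 g·m⁻²

D(15) = 461 g·m⁻²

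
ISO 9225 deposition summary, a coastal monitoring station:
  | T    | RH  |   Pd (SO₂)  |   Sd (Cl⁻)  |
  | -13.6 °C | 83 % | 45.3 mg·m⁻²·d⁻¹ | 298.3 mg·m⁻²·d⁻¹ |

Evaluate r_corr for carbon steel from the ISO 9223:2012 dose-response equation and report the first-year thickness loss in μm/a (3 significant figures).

carbon steel: temperature factor f = +0.150·(-23.6) = -3.5400
  SO₂ term: 1.77·45.3^0.52·exp(0.02·83-3.5400) = 1.962
  Sd branch = 0.102·Sd^0.62·e^(0.033·RH+0.04·T) = 31.34 μm/a
  r_corr = 1.962 + 31.34 = 33.31 μm/a

r_corr = 33.3 μm/a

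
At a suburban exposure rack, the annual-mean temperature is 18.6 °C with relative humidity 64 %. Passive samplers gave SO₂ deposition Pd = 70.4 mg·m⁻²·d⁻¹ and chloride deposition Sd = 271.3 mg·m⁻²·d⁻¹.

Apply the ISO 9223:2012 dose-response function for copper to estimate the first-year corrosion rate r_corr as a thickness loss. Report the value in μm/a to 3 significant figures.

r_corr = 1.51 μm/a

copper: T>10 °C ⇒ hinge -0.080·(18.6−10) = -0.6880
  Pd branch = 0.0053·Pd^0.26·e^(0.059·RH+f) = 0.3514 μm/a
  Cl⁻ term: 0.01025·271.3^0.27·exp(0.036·64+0.049·18.6) = 1.159
  r_corr = 0.3514 + 1.159 = 1.511 μm/a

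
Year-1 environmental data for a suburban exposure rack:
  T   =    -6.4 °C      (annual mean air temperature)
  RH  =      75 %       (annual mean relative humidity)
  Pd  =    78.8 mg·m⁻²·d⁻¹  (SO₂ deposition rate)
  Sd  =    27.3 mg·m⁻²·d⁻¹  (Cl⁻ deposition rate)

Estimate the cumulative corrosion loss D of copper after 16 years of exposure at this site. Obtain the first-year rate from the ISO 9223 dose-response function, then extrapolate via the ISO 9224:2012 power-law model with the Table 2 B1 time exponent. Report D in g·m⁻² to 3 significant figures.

copper: T≤10 °C ⇒ hinge +0.126·(-6.4−10) = -2.0664
  Pd branch = 0.0053·Pd^0.26·e^(0.059·RH+f) = 0.1745 μm/a
  Cl⁻ term: 0.01025·27.3^0.27·exp(0.036·75+0.049·-6.4) = 0.2722
  r_corr = 0.1745 + 0.2722 = 0.4467 μm/a
Power-law: D(16) = r_corr · 16^0.667
  D(16) = 0.4467 × 16^0.667 = 0.4467 × 6.355 = 2.839 μm
  Mass loss = 2.839 μm × 8.96 g/cm³ = 25.44 g·m⁻²

D(16) = 25.4 g·m⁻²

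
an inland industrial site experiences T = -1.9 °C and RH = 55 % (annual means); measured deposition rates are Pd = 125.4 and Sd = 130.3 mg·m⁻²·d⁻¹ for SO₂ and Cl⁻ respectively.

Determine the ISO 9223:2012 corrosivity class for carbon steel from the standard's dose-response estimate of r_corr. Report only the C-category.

C2

carbon steel: f(T) = +0.150·(T−10) [T≤10 °C] = -1.7850
  SO₂ term: 1.77·125.4^0.52·exp(0.02·55-1.7850) = 11.01
  Sd branch = 0.102·Sd^0.62·e^(0.033·RH+0.04·T) = 11.89 μm/a
  sum: 11.01 + 11.89 → r_corr = 22.89 μm/a
Category bounds: 1.3…25 μm/a bracket r_corr ⇒ C2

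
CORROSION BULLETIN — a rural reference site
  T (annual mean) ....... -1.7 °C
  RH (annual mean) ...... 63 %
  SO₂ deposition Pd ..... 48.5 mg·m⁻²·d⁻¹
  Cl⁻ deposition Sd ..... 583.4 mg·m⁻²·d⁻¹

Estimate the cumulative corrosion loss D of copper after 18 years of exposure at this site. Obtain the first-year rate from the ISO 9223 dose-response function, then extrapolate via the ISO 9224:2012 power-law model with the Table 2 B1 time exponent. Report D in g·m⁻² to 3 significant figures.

D(18) = 39.8 g·m⁻²

copper: T≤10 °C ⇒ hinge +0.126·(-1.7−10) = -1.4742
  SO₂ term: 0.0053·48.5^0.26·exp(0.059·63-1.4742) = 0.137
  Sd branch = 0.01025·Sd^0.27·e^(0.036·RH+0.049·T) = 0.5086 μm/a
  sum: 0.137 + 0.5086 → r_corr = 0.6455 μm/a
ISO 9224: D(t) = r_corr · t^b with b = 0.667 (copper, B1)
  D(18) = 0.6455 × 18^0.667 = 0.6455 × 6.875 = 4.438 μm
  Mass loss = 4.438 μm × 8.96 g/cm³ = 39.76 g·m⁻²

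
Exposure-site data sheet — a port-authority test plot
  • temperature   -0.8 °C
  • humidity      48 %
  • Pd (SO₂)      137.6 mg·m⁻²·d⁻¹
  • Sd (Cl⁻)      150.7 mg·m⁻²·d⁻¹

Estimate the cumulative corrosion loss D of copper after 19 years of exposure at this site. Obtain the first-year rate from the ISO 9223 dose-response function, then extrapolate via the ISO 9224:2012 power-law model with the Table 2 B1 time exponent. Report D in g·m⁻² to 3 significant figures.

copper: temperature factor f = +0.126·(-10.8) = -1.3608
  SO₂ term: 0.0053·137.6^0.26·exp(0.059·48-1.3608) = 0.08303
  Sd branch = 0.01025·Sd^0.27·e^(0.036·RH+0.049·T) = 0.2149 μm/a
  r_corr = 0.08303 + 0.2149 = 0.2979 μm/a
Power-law: D(19) = r_corr · 19^0.667
  D(19) = 0.2979 × 19^0.667 = 0.2979 × 7.127 = 2.124 μm
  Mass loss = 2.124 μm × 8.96 g/cm³ = 19.03 g·m⁻²

D(19) = 19.0 g·m⁻²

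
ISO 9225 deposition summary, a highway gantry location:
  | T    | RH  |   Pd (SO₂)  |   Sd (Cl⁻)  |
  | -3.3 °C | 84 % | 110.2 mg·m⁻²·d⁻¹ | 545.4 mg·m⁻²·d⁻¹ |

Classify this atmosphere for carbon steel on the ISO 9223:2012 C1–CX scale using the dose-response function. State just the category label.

C5

carbon steel: f(T) = +0.150·(T−10) [T≤10 °C] = -1.9950
  SO₂ term: 1.77·110.2^0.52·exp(0.02·84-1.9950) = 14.9
  Sd branch = 0.102·Sd^0.62·e^(0.033·RH+0.04·T) = 71.11 μm/a
  r_corr = 14.9 + 71.11 = 86 μm/a
86 μm/a falls in (80, 200] for carbon steel → category C5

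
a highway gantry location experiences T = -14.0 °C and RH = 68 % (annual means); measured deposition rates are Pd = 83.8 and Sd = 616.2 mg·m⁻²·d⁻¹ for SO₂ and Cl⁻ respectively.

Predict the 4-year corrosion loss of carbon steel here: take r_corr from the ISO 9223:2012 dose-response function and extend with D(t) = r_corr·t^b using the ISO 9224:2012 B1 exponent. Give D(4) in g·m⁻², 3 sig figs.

carbon steel: f(T) = +0.150·(T−10) [T≤10 °C] = -3.6000
  SO₂ term: 1.77·83.8^0.52·exp(0.02·68-3.6000) = 1.885
  Cl⁻ term: 0.102·616.2^0.62·exp(0.033·68+0.04·-14.0) = 29.48
  sum: 1.885 + 29.48 → r_corr = 31.37 μm/a
ISO 9224: D(t) = r_corr · t^b with b = 0.523 (carbon steel, B1)
  D(4) = 31.37 × 4^0.523 = 31.37 × 2.065 = 64.77 μm
  Mass loss = 64.77 μm × 7.85 g/cm³ = 508.4 g·m⁻²

D(4) = 508 g·m⁻²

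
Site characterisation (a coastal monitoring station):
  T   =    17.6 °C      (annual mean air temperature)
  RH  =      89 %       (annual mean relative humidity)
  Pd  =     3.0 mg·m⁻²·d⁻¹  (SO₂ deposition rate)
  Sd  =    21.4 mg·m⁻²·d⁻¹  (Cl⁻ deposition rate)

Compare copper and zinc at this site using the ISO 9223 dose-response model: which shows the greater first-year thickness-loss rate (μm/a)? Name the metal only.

copper

copper: temperature factor f = -0.080·(7.6) = -0.6080
  SO₂ term: 0.0053·3.0^0.26·exp(0.059·89-0.6080) = 0.7324
  Cl⁻ term: 0.01025·21.4^0.27·exp(0.036·89+0.049·17.6) = 1.368
  r_corr = 0.7324 + 1.368 = 2.1 μm/a
zinc: temperature factor f = -0.071·(7.6) = -0.5396
  Pd branch = 0.0129·Pd^0.44·e^(0.046·RH+f) = 0.7314 μm/a
  Cl⁻ term: 0.0175·21.4^0.57·exp(0.008·89+0.085·17.6) = 0.9126
  sum: 0.7314 + 0.9126 → r_corr = 1.644 μm/a
Ordering by μm/a: copper (2.1) > zinc (1.64)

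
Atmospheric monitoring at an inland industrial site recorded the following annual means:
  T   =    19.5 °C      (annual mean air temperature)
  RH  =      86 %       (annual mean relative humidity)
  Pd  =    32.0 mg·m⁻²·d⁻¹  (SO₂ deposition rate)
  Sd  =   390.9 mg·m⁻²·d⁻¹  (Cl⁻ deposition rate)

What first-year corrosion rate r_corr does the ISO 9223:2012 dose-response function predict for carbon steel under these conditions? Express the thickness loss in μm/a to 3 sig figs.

r_corr = 190 μm/a

carbon steel: T>10 °C ⇒ hinge -0.054·(19.5−10) = -0.5130
  sulphur-dioxide contribution → 35.88 μm/a
  chloride contribution → 153.8 μm/a
  total first-year rate 189.7 μm/a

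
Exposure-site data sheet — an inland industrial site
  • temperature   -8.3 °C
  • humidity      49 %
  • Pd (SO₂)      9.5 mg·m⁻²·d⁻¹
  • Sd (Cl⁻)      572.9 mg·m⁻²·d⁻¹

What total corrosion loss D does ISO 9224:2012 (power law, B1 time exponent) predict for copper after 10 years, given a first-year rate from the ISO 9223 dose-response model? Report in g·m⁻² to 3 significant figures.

copper: T≤10 °C ⇒ hinge +0.126·(-8.3−10) = -2.3058
  Pd branch = 0.0053·Pd^0.26·e^(0.059·RH+f) = 0.01709 μm/a
  Cl⁻ term: 0.01025·572.9^0.27·exp(0.036·49+0.049·-8.3) = 0.2212
  r_corr = 0.01709 + 0.2212 = 0.2383 μm/a
Long-term exponent b (ISO 9224 Table 2, B1) = 0.667
  D(10) = 0.2383 × 10^0.667 = 0.2383 × 4.645 = 1.107 μm
  Mass loss = 1.107 μm × 8.96 g/cm³ = 9.919 g·m⁻²

D(10) = 9.92 g·m⁻²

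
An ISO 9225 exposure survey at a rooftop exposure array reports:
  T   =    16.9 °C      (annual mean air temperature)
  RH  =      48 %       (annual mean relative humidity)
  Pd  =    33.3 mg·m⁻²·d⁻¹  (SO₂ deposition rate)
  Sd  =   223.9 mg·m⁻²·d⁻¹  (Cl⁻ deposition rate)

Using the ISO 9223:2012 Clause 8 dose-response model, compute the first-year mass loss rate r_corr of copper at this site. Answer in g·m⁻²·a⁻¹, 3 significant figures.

copper: temperature factor f = -0.080·(6.9) = -0.5520
  Pd branch = 0.0053·Pd^0.26·e^(0.059·RH+f) = 0.1289 μm/a
  Cl⁻ term: 0.01025·223.9^0.27·exp(0.036·48+0.049·16.9) = 0.5693
  r_corr = 0.1289 + 0.5693 = 0.6982 μm/a
Convert to mass loss: 0.6982 μm/a × 8.96 g/cm³ = 6.256 g·m⁻²·a⁻¹

r_corr = 6.26 g·m⁻²·a⁻¹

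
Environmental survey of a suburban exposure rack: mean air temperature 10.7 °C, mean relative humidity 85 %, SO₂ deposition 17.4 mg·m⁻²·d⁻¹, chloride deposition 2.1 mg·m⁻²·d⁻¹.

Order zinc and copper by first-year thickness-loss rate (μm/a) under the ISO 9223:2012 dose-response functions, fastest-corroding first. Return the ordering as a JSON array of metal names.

zinc: temperature factor f = -0.071·(0.7) = -0.0497
  sulphur-dioxide contribution → 2.152 μm/a
  chloride contribution → 0.1309 μm/a
  total first-year rate 2.283 μm/a
copper: f(T) = -0.080·(T−10) [T>10 °C] = -0.0560
  sulphur-dioxide contribution → 1.587 μm/a
  chloride contribution → 0.4512 μm/a
  ⇒ r_corr(copper) = 2.038 μm/a
Ordering by μm/a: zinc (2.28) > copper (2.04)

["zinc", "copper"]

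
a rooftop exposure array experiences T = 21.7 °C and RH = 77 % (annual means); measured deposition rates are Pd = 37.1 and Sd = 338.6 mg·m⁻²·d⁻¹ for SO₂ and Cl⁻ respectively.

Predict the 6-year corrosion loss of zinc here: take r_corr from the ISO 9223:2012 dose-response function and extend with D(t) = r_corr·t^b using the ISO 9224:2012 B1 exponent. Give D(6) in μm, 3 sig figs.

zinc: f(T) = -0.071·(T−10) [T>10 °C] = -0.8307
  Pd branch = 0.0129·Pd^0.44·e^(0.046·RH+f) = 0.952 μm/a
  Cl⁻ term: 0.0175·338.6^0.57·exp(0.008·77+0.085·21.7) = 5.669
  r_corr = 0.952 + 5.669 = 6.621 μm/a
Power-law: D(6) = r_corr · 6^0.813
  D(6) = 6.621 × 6^0.813 = 6.621 × 4.292 = 28.42 μm

D(6) = 28.4 μm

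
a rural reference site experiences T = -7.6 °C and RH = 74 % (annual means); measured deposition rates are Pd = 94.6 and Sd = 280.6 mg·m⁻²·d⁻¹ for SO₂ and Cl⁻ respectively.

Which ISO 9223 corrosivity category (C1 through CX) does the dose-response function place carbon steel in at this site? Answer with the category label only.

C3

carbon steel: f(T) = +0.150·(T−10) [T≤10 °C] = -2.6400
  SO₂ term: 1.77·94.6^0.52·exp(0.02·74-2.6400) = 5.911
  Sd branch = 0.102·Sd^0.62·e^(0.033·RH+0.04·T) = 28.51 μm/a
  sum: 5.911 + 28.51 → r_corr = 34.42 μm/a
34.4 μm/a falls in (25, 50] for carbon steel → category C3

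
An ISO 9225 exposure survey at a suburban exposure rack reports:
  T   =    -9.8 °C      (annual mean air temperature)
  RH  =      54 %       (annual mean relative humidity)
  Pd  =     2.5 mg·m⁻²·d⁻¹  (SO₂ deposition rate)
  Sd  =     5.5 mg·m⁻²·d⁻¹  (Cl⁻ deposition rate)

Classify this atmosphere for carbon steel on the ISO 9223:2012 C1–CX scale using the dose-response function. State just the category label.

carbon steel: f(T) = +0.150·(T−10) [T≤10 °C] = -2.9700
  Pd branch = 1.77·Pd^0.52·e^(0.02·RH+f) = 0.4306 μm/a
  Cl⁻ term: 0.102·5.5^0.62·exp(0.033·54+0.04·-9.8) = 1.178
  r_corr = 0.4306 + 1.178 = 1.609 μm/a
ISO 9223 Table 2 (carbon steel): 1.3 < 1.61 ≤ 25 μm/a ⇒ C2

C2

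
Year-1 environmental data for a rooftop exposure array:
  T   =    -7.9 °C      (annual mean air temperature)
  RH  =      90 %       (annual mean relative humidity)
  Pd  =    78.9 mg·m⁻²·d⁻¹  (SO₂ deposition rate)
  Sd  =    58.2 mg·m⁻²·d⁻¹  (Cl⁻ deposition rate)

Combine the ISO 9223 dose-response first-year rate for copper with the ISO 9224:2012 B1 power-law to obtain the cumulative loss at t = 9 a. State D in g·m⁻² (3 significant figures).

D(9) = 34.2 g·m⁻²

copper: T≤10 °C ⇒ hinge +0.126·(-7.9−10) = -2.2554
  sulphur-dioxide contribution → 0.35 μm/a
  chloride contribution → 0.5324 μm/a
  total first-year rate 0.8825 μm/a
Long-term exponent b (ISO 9224 Table 2, B1) = 0.667
  D(9) = 0.8825 × 9^0.667 = 0.8825 × 4.33 = 3.821 μm
  Mass loss = 3.821 μm × 8.96 g/cm³ = 34.24 g·m⁻²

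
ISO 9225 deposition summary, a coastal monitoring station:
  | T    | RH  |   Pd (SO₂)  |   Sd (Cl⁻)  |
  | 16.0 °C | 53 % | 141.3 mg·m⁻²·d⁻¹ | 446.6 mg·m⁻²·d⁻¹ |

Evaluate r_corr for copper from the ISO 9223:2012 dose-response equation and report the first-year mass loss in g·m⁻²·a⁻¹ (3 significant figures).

r_corr = 9.47 g·m⁻²·a⁻¹

copper: f(T) = -0.080·(T−10) [T>10 °C] = -0.4800
  sulphur-dioxide contribution → 0.271 μm/a
  chloride contribution → 0.7858 μm/a
  total first-year rate 1.057 μm/a
Convert to mass loss: 1.057 μm/a × 8.96 g/cm³ = 9.469 g·m⁻²·a⁻¹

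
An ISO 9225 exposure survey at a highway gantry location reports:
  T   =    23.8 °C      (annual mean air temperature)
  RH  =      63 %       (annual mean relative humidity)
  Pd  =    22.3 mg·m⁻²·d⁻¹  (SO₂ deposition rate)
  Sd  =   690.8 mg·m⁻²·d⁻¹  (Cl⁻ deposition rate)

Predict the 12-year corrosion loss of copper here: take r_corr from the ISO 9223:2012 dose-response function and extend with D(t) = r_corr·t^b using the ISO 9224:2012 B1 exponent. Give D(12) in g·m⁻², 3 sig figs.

copper: f(T) = -0.080·(T−10) [T>10 °C] = -1.1040
  SO₂ term: 0.0053·22.3^0.26·exp(0.059·63-1.1040) = 0.162
  Cl⁻ term: 0.01025·690.8^0.27·exp(0.036·63+0.049·23.8) = 1.857
  sum: 0.162 + 1.857 → r_corr = 2.019 μm/a
Long-term exponent b (ISO 9224 Table 2, B1) = 0.667
  D(12) = 2.019 × 12^0.667 = 2.019 × 5.246 = 10.59 μm
  Mass loss = 10.59 μm × 8.96 g/cm³ = 94.9 g·m⁻²

D(12) = 94.9 g·m⁻²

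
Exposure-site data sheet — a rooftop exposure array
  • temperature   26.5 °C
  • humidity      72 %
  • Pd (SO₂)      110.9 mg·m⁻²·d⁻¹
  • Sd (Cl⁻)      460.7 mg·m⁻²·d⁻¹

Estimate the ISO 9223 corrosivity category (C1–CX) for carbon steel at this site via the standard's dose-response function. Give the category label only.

C5

carbon steel: f(T) = -0.054·(T−10) [T>10 °C] = -0.8910
  SO₂ term: 1.77·110.9^0.52·exp(0.02·72-0.8910) = 35.46
  Sd branch = 0.102·Sd^0.62·e^(0.033·RH+0.04·T) = 142 μm/a
  r_corr = 35.46 + 142 = 177.4 μm/a
ISO 9223 Table 2 (carbon steel): 80 < 177 ≤ 200 μm/a ⇒ C5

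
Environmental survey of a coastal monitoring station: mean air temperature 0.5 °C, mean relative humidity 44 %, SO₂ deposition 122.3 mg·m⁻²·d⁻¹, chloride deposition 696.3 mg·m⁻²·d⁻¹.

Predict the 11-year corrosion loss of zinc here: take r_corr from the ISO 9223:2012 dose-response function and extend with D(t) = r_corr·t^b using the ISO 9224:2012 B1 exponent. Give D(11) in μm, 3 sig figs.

D(11) = 11.6 μm

zinc: temperature factor f = +0.038·(-9.5) = -0.3610
  Pd branch = 0.0129·Pd^0.44·e^(0.046·RH+f) = 0.564 μm/a
  Sd branch = 0.0175·Sd^0.57·e^(0.008·RH+0.085·T) = 1.083 μm/a
  r_corr = 0.564 + 1.083 = 1.647 μm/a
Long-term exponent b (ISO 9224 Table 2, B1) = 0.813
  D(11) = 1.647 × 11^0.813 = 1.647 × 7.025 = 11.57 μm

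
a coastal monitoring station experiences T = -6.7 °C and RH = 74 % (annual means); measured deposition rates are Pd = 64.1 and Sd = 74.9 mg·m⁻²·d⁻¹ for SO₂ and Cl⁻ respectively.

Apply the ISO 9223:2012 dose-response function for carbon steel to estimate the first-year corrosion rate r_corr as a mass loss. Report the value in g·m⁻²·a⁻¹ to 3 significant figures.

carbon steel: temperature factor f = +0.150·(-16.7) = -2.5050
  SO₂ term: 1.77·64.1^0.52·exp(0.02·74-2.5050) = 5.526
  Sd branch = 0.102·Sd^0.62·e^(0.033·RH+0.04·T) = 13.03 μm/a
  r_corr = 5.526 + 13.03 = 18.56 μm/a
Convert to mass loss: 18.56 μm/a × 7.85 g/cm³ = 145.7 g·m⁻²·a⁻¹

r_corr = 146 g·m⁻²·a⁻¹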